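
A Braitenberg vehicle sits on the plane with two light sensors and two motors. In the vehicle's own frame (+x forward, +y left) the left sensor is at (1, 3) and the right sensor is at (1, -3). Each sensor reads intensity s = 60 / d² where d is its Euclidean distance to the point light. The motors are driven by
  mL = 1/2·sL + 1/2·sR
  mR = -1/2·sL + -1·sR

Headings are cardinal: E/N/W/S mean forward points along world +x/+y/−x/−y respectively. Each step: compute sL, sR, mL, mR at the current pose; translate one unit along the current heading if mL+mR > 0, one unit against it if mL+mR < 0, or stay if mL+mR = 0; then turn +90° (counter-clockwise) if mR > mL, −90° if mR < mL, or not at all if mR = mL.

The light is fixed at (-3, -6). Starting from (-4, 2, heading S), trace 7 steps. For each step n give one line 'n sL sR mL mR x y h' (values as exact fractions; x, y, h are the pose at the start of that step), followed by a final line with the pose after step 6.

n=0: pose=(-4,2,S); sL=60/53, sR=12/13; mL=708/689, mR=-1026/689; mL+mR=-6/13 → advance -1; mR−mL=-1734/689 → turn -1·90°
n=1: pose=(-4,3,W); sL=3/2, sR=15/37; mL=141/148, mR=-171/148; mL+mR=-15/74 → advance -1; mR−mL=-78/37 → turn -1·90°
n=2: pose=(-3,3,N); sL=60/109, sR=60/109; mL=60/109, mR=-90/109; mL+mR=-30/109 → advance -1; mR−mL=-150/109 → turn -1·90°
n=3: pose=(-3,2,E); sL=30/61, sR=30/13; mL=1110/793, mR=-2025/793; mL+mR=-15/13 → advance -1; mR−mL=-3135/793 → turn -1·90°
n=4: pose=(-4,2,S); sL=60/53, sR=12/13; mL=708/689, mR=-1026/689; mL+mR=-6/13 → advance -1; mR−mL=-1734/689 → turn -1·90°
n=5: pose=(-4,3,W); sL=3/2, sR=15/37; mL=141/148, mR=-171/148; mL+mR=-15/74 → advance -1; mR−mL=-78/37 → turn -1·90°
n=6: pose=(-3,3,N); sL=60/109, sR=60/109; mL=60/109, mR=-90/109; mL+mR=-30/109 → advance -1; mR−mL=-150/109 → turn -1·90°

0 60/53 12/13 708/689 -1026/689 -4 2 S
1 3/2 15/37 141/148 -171/148 -4 3 W
2 60/109 60/109 60/109 -90/109 -3 3 N
3 30/61 30/13 1110/793 -2025/793 -3 2 E
4 60/53 12/13 708/689 -1026/689 -4 2 S
5 3/2 15/37 141/148 -171/148 -4 3 W
6 60/109 60/109 60/109 -90/109 -3 3 N
final -3 2 E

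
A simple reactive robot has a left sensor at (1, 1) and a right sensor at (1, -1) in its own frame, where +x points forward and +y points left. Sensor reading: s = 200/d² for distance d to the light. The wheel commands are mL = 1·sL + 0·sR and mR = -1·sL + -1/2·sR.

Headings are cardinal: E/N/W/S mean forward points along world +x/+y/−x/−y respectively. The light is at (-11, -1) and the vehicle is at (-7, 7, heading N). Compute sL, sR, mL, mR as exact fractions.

left sensor world pos  = (-8, 8); dL² = 90
right sensor world pos = (-6, 8); dR² = 106
sL = 200/90 = 20/9
sR = 200/106 = 100/53
mL = 1·sL + 0·sR = 20/9
mR = -1·sL + -1/2·sR = -1510/477

20/9 100/53 20/9 -1510/477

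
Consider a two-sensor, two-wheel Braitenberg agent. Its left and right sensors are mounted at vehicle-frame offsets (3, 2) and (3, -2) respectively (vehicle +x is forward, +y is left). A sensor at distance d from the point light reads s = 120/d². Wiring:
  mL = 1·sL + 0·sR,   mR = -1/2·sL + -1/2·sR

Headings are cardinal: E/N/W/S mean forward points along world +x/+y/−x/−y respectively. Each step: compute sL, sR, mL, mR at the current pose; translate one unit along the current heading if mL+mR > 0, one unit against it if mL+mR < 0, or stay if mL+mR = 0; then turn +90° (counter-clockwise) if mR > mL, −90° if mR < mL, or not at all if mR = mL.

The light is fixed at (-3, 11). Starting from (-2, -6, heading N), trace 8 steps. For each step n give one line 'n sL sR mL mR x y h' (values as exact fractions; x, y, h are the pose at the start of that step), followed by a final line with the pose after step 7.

0 120/197 24/41 120/197 -4824/8077 -2 -6 N
1 30/53 6/17 30/53 -414/901 -2 -5 E
2 120/377 120/361 120/377 -44280/136097 -1 -5 S
3 12/29 12/17 12/29 -276/493 -1 -4 W
4 24/29 120/169 24/29 -3768/4901 0 -4 N
5 2/3 30/73 2/3 -118/219 0 -3 E
6 24/65 120/293 24/65 -7416/19045 1 -3 S
7 60/113 60/61 60/113 -5220/6893 1 -2 W
final 2 -2 N

n=0: pose=(-2,-6,N); sL=120/197, sR=24/41; mL=120/197, mR=-4824/8077; mL+mR=96/8077 → advance +1; mR−mL=-9744/8077 → turn -1·90°
n=1: pose=(-2,-5,E); sL=30/53, sR=6/17; mL=30/53, mR=-414/901; mL+mR=96/901 → advance +1; mR−mL=-924/901 → turn -1·90°
n=2: pose=(-1,-5,S); sL=120/377, sR=120/361; mL=120/377, mR=-44280/136097; mL+mR=-960/136097 → advance -1; mR−mL=-87600/136097 → turn -1·90°
n=3: pose=(-1,-4,W); sL=12/29, sR=12/17; mL=12/29, mR=-276/493; mL+mR=-72/493 → advance -1; mR−mL=-480/493 → turn -1·90°
n=4: pose=(0,-4,N); sL=24/29, sR=120/169; mL=24/29, mR=-3768/4901; mL+mR=288/4901 → advance +1; mR−mL=-7824/4901 → turn -1·90°
n=5: pose=(0,-3,E); sL=2/3, sR=30/73; mL=2/3, mR=-118/219; mL+mR=28/219 → advance +1; mR−mL=-88/73 → turn -1·90°
n=6: pose=(1,-3,S); sL=24/65, sR=120/293; mL=24/65, mR=-7416/19045; mL+mR=-384/19045 → advance -1; mR−mL=-14448/19045 → turn -1·90°
n=7: pose=(1,-2,W); sL=60/113, sR=60/61; mL=60/113, mR=-5220/6893; mL+mR=-1560/6893 → advance -1; mR−mL=-8880/6893 → turn -1·90°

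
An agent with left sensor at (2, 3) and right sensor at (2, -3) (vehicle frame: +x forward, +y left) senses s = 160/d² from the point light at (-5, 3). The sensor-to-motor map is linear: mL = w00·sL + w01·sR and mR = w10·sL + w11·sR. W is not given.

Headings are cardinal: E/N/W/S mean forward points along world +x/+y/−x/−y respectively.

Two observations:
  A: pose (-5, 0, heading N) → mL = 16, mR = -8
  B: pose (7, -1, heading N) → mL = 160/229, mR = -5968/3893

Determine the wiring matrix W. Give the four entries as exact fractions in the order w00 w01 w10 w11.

obs A: pose=(-5,0,N) → sL=16, sR=16, mL=16, mR=-8
obs B: pose=(7,-1,N) → sL=32/17, sR=160/229, mL=160/229, mR=-5968/3893
sensor matrix S = [[16, 16], [32/17, 160/229]]; det S = -73728/3893
solve [mL_A; mL_B] = S·[w00; w01] and [mR_A; mR_B] = S·[w10; w11]:
  w00 = 0, w01 = 1, w10 = -1, w11 = 1/2

0 1 -1 1/2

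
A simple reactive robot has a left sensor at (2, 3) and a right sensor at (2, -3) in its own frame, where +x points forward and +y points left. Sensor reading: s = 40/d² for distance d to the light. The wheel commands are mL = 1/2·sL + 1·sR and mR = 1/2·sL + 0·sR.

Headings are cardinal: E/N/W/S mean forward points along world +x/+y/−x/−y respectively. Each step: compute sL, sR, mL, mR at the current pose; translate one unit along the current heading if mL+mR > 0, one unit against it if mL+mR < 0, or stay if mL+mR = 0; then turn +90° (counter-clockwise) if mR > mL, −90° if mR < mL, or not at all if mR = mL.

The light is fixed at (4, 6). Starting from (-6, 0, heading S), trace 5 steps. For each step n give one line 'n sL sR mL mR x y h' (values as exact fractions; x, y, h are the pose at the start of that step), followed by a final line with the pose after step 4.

n=0: pose=(-6,0,S); sL=40/113, sR=40/233; mL=9180/26329, mR=20/113; mL+mR=13840/26329 → advance +1; mR−mL=-40/233 → turn -1·90°
n=1: pose=(-6,-1,W); sL=10/61, sR=1/4; mL=81/244, mR=5/61; mL+mR=101/244 → advance +1; mR−mL=-1/4 → turn -1·90°
n=2: pose=(-7,-1,N); sL=40/221, sR=40/89; mL=10620/19669, mR=20/221; mL+mR=12400/19669 → advance +1; mR−mL=-40/89 → turn -1·90°
n=3: pose=(-7,0,E); sL=4/9, sR=20/81; mL=38/81, mR=2/9; mL+mR=56/81 → advance +1; mR−mL=-20/81 → turn -1·90°
n=4: pose=(-6,0,S); sL=40/113, sR=40/233; mL=9180/26329, mR=20/113; mL+mR=13840/26329 → advance +1; mR−mL=-40/233 → turn -1·90°

0 40/113 40/233 9180/26329 20/113 -6 0 S
1 10/61 1/4 81/244 5/61 -6 -1 W
2 40/221 40/89 10620/19669 20/221 -7 -1 N
3 4/9 20/81 38/81 2/9 -7 0 E
4 40/113 40/233 9180/26329 20/113 -6 0 S
final -6 -1 W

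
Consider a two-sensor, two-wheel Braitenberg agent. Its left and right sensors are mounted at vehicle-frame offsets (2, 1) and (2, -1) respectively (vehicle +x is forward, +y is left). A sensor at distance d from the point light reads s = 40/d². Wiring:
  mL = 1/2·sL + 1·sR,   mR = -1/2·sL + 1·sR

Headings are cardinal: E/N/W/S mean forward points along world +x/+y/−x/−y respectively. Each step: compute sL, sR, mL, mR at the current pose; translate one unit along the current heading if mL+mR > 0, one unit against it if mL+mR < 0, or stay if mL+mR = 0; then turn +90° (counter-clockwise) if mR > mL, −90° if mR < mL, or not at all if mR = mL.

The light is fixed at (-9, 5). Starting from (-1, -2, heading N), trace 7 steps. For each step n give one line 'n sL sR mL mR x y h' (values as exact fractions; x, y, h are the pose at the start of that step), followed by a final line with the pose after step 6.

n=0: pose=(-1,-2,N); sL=20/37, sR=20/53; mL=1270/1961, mR=210/1961; mL+mR=40/53 → advance +1; mR−mL=-20/37 → turn -1·90°
n=1: pose=(-1,-1,E); sL=8/25, sR=40/149; mL=1596/3725, mR=404/3725; mL+mR=80/149 → advance +1; mR−mL=-8/25 → turn -1·90°
n=2: pose=(0,-1,S); sL=10/41, sR=5/16; mL=285/656, mR=125/656; mL+mR=5/8 → advance +1; mR−mL=-10/41 → turn -1·90°
n=3: pose=(0,-2,W); sL=40/113, sR=8/17; mL=1244/1921, mR=564/1921; mL+mR=16/17 → advance +1; mR−mL=-40/113 → turn -1·90°
n=4: pose=(-1,-2,N); sL=20/37, sR=20/53; mL=1270/1961, mR=210/1961; mL+mR=40/53 → advance +1; mR−mL=-20/37 → turn -1·90°
n=5: pose=(-1,-1,E); sL=8/25, sR=40/149; mL=1596/3725, mR=404/3725; mL+mR=80/149 → advance +1; mR−mL=-8/25 → turn -1·90°
n=6: pose=(0,-1,S); sL=10/41, sR=5/16; mL=285/656, mR=125/656; mL+mR=5/8 → advance +1; mR−mL=-10/41 → turn -1·90°

0 20/37 20/53 1270/1961 210/1961 -1 -2 N
1 8/25 40/149 1596/3725 404/3725 -1 -1 E
2 10/41 5/16 285/656 125/656 0 -1 S
3 40/113 8/17 1244/1921 564/1921 0 -2 W
4 20/37 20/53 1270/1961 210/1961 -1 -2 N
5 8/25 40/149 1596/3725 404/3725 -1 -1 E
6 10/41 5/16 285/656 125/656 0 -1 S
final 0 -2 W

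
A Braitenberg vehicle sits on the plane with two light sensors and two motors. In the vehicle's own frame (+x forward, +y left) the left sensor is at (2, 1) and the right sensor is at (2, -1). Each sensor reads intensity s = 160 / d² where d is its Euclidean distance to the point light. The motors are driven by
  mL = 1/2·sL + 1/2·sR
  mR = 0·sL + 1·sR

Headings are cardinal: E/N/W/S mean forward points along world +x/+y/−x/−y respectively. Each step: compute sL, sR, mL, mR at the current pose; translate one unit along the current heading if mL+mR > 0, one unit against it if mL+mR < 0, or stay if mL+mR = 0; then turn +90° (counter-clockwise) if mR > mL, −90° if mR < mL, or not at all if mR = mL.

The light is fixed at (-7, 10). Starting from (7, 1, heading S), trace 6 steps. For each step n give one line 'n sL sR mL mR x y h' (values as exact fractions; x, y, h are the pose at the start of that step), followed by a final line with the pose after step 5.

0 80/173 16/29 2544/5017 16/29 7 1 S
1 160/337 160/377 57120/127049 160/377 7 0 E
2 2/5 8/17 37/85 8/17 8 0 S
3 160/389 160/433 65760/168437 160/433 8 -1 E
4 80/229 80/197 17040/45113 80/197 9 -1 S
5 32/89 160/493 15008/43877 160/493 9 -2 E
final 10 -2 S

n=0: pose=(7,1,S); sL=80/173, sR=16/29; mL=2544/5017, mR=16/29; mL+mR=5312/5017 → advance +1; mR−mL=224/5017 → turn +1·90°
n=1: pose=(7,0,E); sL=160/337, sR=160/377; mL=57120/127049, mR=160/377; mL+mR=111040/127049 → advance +1; mR−mL=-3200/127049 → turn -1·90°
n=2: pose=(8,0,S); sL=2/5, sR=8/17; mL=37/85, mR=8/17; mL+mR=77/85 → advance +1; mR−mL=3/85 → turn +1·90°
n=3: pose=(8,-1,E); sL=160/389, sR=160/433; mL=65760/168437, mR=160/433; mL+mR=128000/168437 → advance +1; mR−mL=-3520/168437 → turn -1·90°
n=4: pose=(9,-1,S); sL=80/229, sR=80/197; mL=17040/45113, mR=80/197; mL+mR=35360/45113 → advance +1; mR−mL=1280/45113 → turn +1·90°
n=5: pose=(9,-2,E); sL=32/89, sR=160/493; mL=15008/43877, mR=160/493; mL+mR=29248/43877 → advance +1; mR−mL=-768/43877 → turn -1·90°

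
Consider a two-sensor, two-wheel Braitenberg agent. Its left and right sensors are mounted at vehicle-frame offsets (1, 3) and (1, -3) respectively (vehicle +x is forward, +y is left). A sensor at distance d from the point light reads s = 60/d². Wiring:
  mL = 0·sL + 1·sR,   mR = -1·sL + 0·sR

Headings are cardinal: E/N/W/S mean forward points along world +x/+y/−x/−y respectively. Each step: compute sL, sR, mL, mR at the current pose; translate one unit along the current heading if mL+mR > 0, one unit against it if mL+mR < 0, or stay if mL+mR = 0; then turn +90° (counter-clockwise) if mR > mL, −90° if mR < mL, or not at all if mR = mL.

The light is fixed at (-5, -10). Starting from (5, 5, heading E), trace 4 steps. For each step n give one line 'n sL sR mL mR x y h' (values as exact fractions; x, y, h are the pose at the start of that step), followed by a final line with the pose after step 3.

0 12/89 12/53 12/53 -12/89 5 5 E
1 15/98 3/13 3/13 -15/98 6 5 S
2 60/221 60/389 60/389 -60/221 6 4 W
3 10/51 2/15 2/15 -10/51 7 4 N
final 7 3 E

n=0: pose=(5,5,E); sL=12/89, sR=12/53; mL=12/53, mR=-12/89; mL+mR=432/4717 → advance +1; mR−mL=-1704/4717 → turn -1·90°
n=1: pose=(6,5,S); sL=15/98, sR=3/13; mL=3/13, mR=-15/98; mL+mR=99/1274 → advance +1; mR−mL=-489/1274 → turn -1·90°
n=2: pose=(6,4,W); sL=60/221, sR=60/389; mL=60/389, mR=-60/221; mL+mR=-10080/85969 → advance -1; mR−mL=-36600/85969 → turn -1·90°
n=3: pose=(7,4,N); sL=10/51, sR=2/15; mL=2/15, mR=-10/51; mL+mR=-16/255 → advance -1; mR−mL=-28/85 → turn -1·90°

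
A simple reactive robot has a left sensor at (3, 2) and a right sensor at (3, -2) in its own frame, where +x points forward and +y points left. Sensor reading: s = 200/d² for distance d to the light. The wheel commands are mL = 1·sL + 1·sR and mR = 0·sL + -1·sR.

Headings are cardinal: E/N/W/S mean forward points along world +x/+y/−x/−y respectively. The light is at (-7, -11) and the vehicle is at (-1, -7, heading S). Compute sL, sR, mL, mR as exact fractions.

left sensor world pos  = (1, -10); dL² = 65
right sensor world pos = (-3, -10); dR² = 17
sL = 200/65 = 40/13
sR = 200/17 = 200/17
mL = 1·sL + 1·sR = 3280/221
mR = 0·sL + -1·sR = -200/17

40/13 200/17 3280/221 -200/17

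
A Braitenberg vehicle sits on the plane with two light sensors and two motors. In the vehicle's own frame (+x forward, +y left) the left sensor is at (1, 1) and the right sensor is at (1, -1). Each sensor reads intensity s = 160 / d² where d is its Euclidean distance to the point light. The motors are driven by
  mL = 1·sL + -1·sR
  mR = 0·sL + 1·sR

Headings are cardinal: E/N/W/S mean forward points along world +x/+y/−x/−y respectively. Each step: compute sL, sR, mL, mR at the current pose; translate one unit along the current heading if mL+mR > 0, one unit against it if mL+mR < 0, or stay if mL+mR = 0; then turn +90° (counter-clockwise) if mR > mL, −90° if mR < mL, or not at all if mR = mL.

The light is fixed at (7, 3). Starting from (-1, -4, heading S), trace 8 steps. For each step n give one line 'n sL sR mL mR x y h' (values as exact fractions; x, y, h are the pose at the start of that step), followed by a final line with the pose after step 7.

n=0: pose=(-1,-4,S); sL=160/113, sR=32/29; mL=1024/3277, mR=32/29; mL+mR=160/113 → advance +1; mR−mL=2592/3277 → turn +1·90°
n=1: pose=(-1,-5,E); sL=80/49, sR=16/13; mL=256/637, mR=16/13; mL+mR=80/49 → advance +1; mR−mL=528/637 → turn +1·90°
n=2: pose=(0,-5,N); sL=160/113, sR=32/17; mL=-896/1921, mR=32/17; mL+mR=160/113 → advance +1; mR−mL=4512/1921 → turn +1·90°
n=3: pose=(0,-4,W); sL=5/4, sR=8/5; mL=-7/20, mR=8/5; mL+mR=5/4 → advance +1; mR−mL=39/20 → turn +1·90°
n=4: pose=(-1,-4,S); sL=160/113, sR=32/29; mL=1024/3277, mR=32/29; mL+mR=160/113 → advance +1; mR−mL=2592/3277 → turn +1·90°
n=5: pose=(-1,-5,E); sL=80/49, sR=16/13; mL=256/637, mR=16/13; mL+mR=80/49 → advance +1; mR−mL=528/637 → turn +1·90°
n=6: pose=(0,-5,N); sL=160/113, sR=32/17; mL=-896/1921, mR=32/17; mL+mR=160/113 → advance +1; mR−mL=4512/1921 → turn +1·90°
n=7: pose=(0,-4,W); sL=5/4, sR=8/5; mL=-7/20, mR=8/5; mL+mR=5/4 → advance +1; mR−mL=39/20 → turn +1·90°

0 160/113 32/29 1024/3277 32/29 -1 -4 S
1 80/49 16/13 256/637 16/13 -1 -5 E
2 160/113 32/17 -896/1921 32/17 0 -5 N
3 5/4 8/5 -7/20 8/5 0 -4 W
4 160/113 32/29 1024/3277 32/29 -1 -4 S
5 80/49 16/13 256/637 16/13 -1 -5 E
6 160/113 32/17 -896/1921 32/17 0 -5 N
7 5/4 8/5 -7/20 8/5 0 -4 W
final -1 -4 S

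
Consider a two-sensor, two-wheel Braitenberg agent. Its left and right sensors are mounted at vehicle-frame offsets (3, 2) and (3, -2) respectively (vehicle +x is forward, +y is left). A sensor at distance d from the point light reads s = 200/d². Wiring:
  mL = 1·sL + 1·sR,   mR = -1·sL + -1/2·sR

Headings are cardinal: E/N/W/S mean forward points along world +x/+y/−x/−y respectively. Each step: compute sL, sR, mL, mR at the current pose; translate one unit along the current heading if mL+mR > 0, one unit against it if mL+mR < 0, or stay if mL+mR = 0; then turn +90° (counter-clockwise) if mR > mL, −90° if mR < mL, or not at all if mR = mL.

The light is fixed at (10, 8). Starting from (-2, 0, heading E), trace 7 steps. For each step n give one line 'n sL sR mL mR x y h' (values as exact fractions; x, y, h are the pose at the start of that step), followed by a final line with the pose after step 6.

n=0: pose=(-2,0,E); sL=200/117, sR=200/181; mL=59600/21177, mR=-47900/21177; mL+mR=100/181 → advance +1; mR−mL=-107500/21177 → turn -1·90°
n=1: pose=(-1,0,S); sL=100/101, sR=20/29; mL=4920/2929, mR=-3910/2929; mL+mR=10/29 → advance +1; mR−mL=-8830/2929 → turn -1·90°
n=2: pose=(-1,-1,W); sL=200/317, sR=40/49; mL=22480/15533, mR=-16140/15533; mL+mR=20/49 → advance +1; mR−mL=-38620/15533 → turn -1·90°
n=3: pose=(-2,-1,N); sL=25/29, sR=25/17; mL=1150/493, mR=-1575/986; mL+mR=25/34 → advance +1; mR−mL=-3875/986 → turn -1·90°
n=4: pose=(-2,0,E); sL=200/117, sR=200/181; mL=59600/21177, mR=-47900/21177; mL+mR=100/181 → advance +1; mR−mL=-107500/21177 → turn -1·90°
n=5: pose=(-1,0,S); sL=100/101, sR=20/29; mL=4920/2929, mR=-3910/2929; mL+mR=10/29 → advance +1; mR−mL=-8830/2929 → turn -1·90°
n=6: pose=(-1,-1,W); sL=200/317, sR=40/49; mL=22480/15533, mR=-16140/15533; mL+mR=20/49 → advance +1; mR−mL=-38620/15533 → turn -1·90°

0 200/117 200/181 59600/21177 -47900/21177 -2 0 E
1 100/101 20/29 4920/2929 -3910/2929 -1 0 S
2 200/317 40/49 22480/15533 -16140/15533 -1 -1 W
3 25/29 25/17 1150/493 -1575/986 -2 -1 N
4 200/117 200/181 59600/21177 -47900/21177 -2 0 E
5 100/101 20/29 4920/2929 -3910/2929 -1 0 S
6 200/317 40/49 22480/15533 -16140/15533 -1 -1 W
final -2 -1 N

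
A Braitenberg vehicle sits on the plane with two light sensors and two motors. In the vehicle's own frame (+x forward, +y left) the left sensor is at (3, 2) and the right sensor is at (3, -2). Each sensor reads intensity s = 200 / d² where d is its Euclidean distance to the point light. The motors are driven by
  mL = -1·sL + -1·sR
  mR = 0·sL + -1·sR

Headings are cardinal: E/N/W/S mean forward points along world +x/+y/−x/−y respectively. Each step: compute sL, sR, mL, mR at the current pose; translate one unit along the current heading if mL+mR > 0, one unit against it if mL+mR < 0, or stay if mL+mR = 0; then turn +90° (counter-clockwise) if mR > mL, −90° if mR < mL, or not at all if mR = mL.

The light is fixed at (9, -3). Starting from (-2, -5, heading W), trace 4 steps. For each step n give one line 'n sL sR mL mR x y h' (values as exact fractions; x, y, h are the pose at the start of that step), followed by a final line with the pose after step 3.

0 50/53 50/49 -5100/2597 -50/49 -2 -5 W
1 200/89 200/169 -51600/15041 -200/169 -1 -5 S
2 4 100/29 -216/29 -100/29 -1 -4 E
3 200/173 40/17 -10320/2941 -40/17 -2 -4 N
final -2 -5 W

n=0: pose=(-2,-5,W); sL=50/53, sR=50/49; mL=-5100/2597, mR=-50/49; mL+mR=-7750/2597 → advance -1; mR−mL=50/53 → turn +1·90°
n=1: pose=(-1,-5,S); sL=200/89, sR=200/169; mL=-51600/15041, mR=-200/169; mL+mR=-69400/15041 → advance -1; mR−mL=200/89 → turn +1·90°
n=2: pose=(-1,-4,E); sL=4, sR=100/29; mL=-216/29, mR=-100/29; mL+mR=-316/29 → advance -1; mR−mL=4 → turn +1·90°
n=3: pose=(-2,-4,N); sL=200/173, sR=40/17; mL=-10320/2941, mR=-40/17; mL+mR=-17240/2941 → advance -1; mR−mL=200/173 → turn +1·90°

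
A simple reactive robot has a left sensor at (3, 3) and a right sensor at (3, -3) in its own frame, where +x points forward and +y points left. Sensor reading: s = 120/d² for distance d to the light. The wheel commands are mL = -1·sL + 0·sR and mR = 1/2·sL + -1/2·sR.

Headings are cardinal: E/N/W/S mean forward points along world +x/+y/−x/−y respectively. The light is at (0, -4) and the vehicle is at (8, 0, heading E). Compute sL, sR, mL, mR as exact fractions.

12/17 60/61 -12/17 -144/1037

left sensor world pos  = (11, 3); dL² = 170
right sensor world pos = (11, -3); dR² = 122
sL = 120/170 = 12/17
sR = 120/122 = 60/61
mL = -1·sL + 0·sR = -12/17
mR = 1/2·sL + -1/2·sR = -144/1037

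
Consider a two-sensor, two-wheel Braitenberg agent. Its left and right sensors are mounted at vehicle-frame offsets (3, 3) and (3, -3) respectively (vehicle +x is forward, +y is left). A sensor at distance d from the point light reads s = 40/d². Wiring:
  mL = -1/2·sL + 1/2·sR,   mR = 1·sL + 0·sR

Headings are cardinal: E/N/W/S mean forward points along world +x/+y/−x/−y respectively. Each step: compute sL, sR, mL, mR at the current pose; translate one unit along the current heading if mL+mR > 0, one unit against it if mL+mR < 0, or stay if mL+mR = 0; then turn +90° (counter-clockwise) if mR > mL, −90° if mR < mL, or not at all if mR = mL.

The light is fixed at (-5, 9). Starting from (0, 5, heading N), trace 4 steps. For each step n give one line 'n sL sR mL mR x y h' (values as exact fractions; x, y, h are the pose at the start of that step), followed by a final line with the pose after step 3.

0 8 8/13 -48/13 8 0 5 N
1 1 10 9/2 1 0 6 W
2 40 40/49 -960/49 40 -1 6 N
3 20/13 20 120/13 20/13 -1 7 W
final -2 7 N

n=0: pose=(0,5,N); sL=8, sR=8/13; mL=-48/13, mR=8; mL+mR=56/13 → advance +1; mR−mL=152/13 → turn +1·90°
n=1: pose=(0,6,W); sL=1, sR=10; mL=9/2, mR=1; mL+mR=11/2 → advance +1; mR−mL=-7/2 → turn -1·90°
n=2: pose=(-1,6,N); sL=40, sR=40/49; mL=-960/49, mR=40; mL+mR=1000/49 → advance +1; mR−mL=2920/49 → turn +1·90°
n=3: pose=(-1,7,W); sL=20/13, sR=20; mL=120/13, mR=20/13; mL+mR=140/13 → advance +1; mR−mL=-100/13 → turn -1·90°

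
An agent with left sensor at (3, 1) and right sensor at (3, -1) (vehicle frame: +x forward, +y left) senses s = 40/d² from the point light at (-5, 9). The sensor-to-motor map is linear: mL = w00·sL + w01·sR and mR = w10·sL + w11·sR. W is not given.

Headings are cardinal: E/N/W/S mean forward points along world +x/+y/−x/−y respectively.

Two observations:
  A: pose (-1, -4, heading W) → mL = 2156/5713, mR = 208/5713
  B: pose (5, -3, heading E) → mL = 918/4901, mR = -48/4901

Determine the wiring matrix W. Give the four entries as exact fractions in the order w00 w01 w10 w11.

1/2 1 -1/2 1/2

obs A: pose=(-1,-4,W) → sL=40/197, sR=8/29, mL=2156/5713, mR=208/5713
obs B: pose=(5,-3,E) → sL=4/29, sR=20/169, mL=918/4901, mR=-48/4901
sensor matrix S = [[40/197, 8/29], [4/29, 20/169]]; det S = -392576/27999413
solve [mL_A; mL_B] = S·[w00; w01] and [mR_A; mR_B] = S·[w10; w11]:
  w00 = 1/2, w01 = 1, w10 = -1/2, w11 = 1/2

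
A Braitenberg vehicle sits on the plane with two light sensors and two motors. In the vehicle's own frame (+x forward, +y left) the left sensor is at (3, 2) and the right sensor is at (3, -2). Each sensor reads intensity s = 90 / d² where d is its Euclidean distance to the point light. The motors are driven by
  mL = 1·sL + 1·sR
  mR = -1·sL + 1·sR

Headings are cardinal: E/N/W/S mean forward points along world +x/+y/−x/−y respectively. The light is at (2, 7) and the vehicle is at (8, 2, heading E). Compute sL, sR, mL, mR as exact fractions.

left sensor world pos  = (11, 4); dL² = 90
right sensor world pos = (11, 0); dR² = 130
sL = 90/90 = 1
sR = 90/130 = 9/13
mL = 1·sL + 1·sR = 22/13
mR = -1·sL + 1·sR = -4/13

1 9/13 22/13 -4/13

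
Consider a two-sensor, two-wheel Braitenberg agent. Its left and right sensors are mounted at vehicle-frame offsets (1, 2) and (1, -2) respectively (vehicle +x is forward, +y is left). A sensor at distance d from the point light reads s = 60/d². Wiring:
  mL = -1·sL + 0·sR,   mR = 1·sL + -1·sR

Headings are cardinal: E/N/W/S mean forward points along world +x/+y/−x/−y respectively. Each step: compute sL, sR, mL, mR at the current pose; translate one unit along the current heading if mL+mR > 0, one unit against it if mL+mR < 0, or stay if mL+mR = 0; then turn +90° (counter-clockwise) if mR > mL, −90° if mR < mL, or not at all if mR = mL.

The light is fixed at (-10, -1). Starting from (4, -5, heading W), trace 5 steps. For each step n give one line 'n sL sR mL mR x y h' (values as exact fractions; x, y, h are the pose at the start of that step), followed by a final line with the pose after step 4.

0 12/41 60/173 -12/41 -384/7093 4 -5 W
1 30/157 30/97 -30/157 -1800/15229 5 -5 S
2 60/257 60/281 -60/257 1440/72217 5 -4 E
3 15/37 3/13 -15/37 84/481 4 -4 N
4 12/41 60/173 -12/41 -384/7093 4 -5 W
final 5 -5 S

n=0: pose=(4,-5,W); sL=12/41, sR=60/173; mL=-12/41, mR=-384/7093; mL+mR=-60/173 → advance -1; mR−mL=1692/7093 → turn +1·90°
n=1: pose=(5,-5,S); sL=30/157, sR=30/97; mL=-30/157, mR=-1800/15229; mL+mR=-30/97 → advance -1; mR−mL=1110/15229 → turn +1·90°
n=2: pose=(5,-4,E); sL=60/257, sR=60/281; mL=-60/257, mR=1440/72217; mL+mR=-60/281 → advance -1; mR−mL=18300/72217 → turn +1·90°
n=3: pose=(4,-4,N); sL=15/37, sR=3/13; mL=-15/37, mR=84/481; mL+mR=-3/13 → advance -1; mR−mL=279/481 → turn +1·90°
n=4: pose=(4,-5,W); sL=12/41, sR=60/173; mL=-12/41, mR=-384/7093; mL+mR=-60/173 → advance -1; mR−mL=1692/7093 → turn +1·90°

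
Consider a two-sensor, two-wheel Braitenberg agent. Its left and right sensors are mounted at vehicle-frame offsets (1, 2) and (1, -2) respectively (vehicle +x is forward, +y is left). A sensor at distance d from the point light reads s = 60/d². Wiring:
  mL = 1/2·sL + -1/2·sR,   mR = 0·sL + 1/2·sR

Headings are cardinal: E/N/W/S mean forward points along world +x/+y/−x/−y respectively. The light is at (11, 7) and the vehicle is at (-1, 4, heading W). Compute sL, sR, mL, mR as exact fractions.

30/97 6/17 -36/1649 3/17

left sensor world pos  = (-2, 2); dL² = 194
right sensor world pos = (-2, 6); dR² = 170
sL = 60/194 = 30/97
sR = 60/170 = 6/17
mL = 1/2·sL + -1/2·sR = -36/1649
mR = 0·sL + 1/2·sR = 3/17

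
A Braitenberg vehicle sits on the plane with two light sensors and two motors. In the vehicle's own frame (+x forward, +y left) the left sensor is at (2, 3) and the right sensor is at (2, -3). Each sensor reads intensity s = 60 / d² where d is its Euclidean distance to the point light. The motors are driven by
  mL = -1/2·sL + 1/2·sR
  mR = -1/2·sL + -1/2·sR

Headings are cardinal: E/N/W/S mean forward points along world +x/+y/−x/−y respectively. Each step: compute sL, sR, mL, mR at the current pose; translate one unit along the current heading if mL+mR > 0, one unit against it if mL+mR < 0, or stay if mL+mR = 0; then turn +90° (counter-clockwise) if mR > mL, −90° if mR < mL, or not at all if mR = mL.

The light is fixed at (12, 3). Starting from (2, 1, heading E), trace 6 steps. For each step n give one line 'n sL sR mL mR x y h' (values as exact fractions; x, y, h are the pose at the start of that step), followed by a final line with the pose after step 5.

n=0: pose=(2,1,E); sL=12/13, sR=60/89; mL=-144/1157, mR=-924/1157; mL+mR=-12/13 → advance -1; mR−mL=-60/89 → turn -1·90°
n=1: pose=(1,1,S); sL=3/4, sR=15/53; mL=-99/424, mR=-219/424; mL+mR=-3/4 → advance -1; mR−mL=-15/53 → turn -1·90°
n=2: pose=(1,2,W); sL=12/37, sR=60/173; mL=72/6401, mR=-2148/6401; mL+mR=-12/37 → advance -1; mR−mL=-60/173 → turn -1·90°
n=3: pose=(2,2,N); sL=6/17, sR=6/5; mL=36/85, mR=-66/85; mL+mR=-6/17 → advance -1; mR−mL=-6/5 → turn -1·90°
n=4: pose=(2,1,E); sL=12/13, sR=60/89; mL=-144/1157, mR=-924/1157; mL+mR=-12/13 → advance -1; mR−mL=-60/89 → turn -1·90°
n=5: pose=(1,1,S); sL=3/4, sR=15/53; mL=-99/424, mR=-219/424; mL+mR=-3/4 → advance -1; mR−mL=-15/53 → turn -1·90°

0 12/13 60/89 -144/1157 -924/1157 2 1 E
1 3/4 15/53 -99/424 -219/424 1 1 S
2 12/37 60/173 72/6401 -2148/6401 1 2 W
3 6/17 6/5 36/85 -66/85 2 2 N
4 12/13 60/89 -144/1157 -924/1157 2 1 E
5 3/4 15/53 -99/424 -219/424 1 1 S
final 1 2 W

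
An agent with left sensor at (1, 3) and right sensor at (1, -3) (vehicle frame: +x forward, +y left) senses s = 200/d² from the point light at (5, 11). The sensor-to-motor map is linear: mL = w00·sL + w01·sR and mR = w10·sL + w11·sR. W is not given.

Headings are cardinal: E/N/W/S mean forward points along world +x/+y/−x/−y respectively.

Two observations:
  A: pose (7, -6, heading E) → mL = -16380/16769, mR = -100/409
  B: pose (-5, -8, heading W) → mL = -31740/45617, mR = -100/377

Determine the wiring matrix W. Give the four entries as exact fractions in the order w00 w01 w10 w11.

-1/2 -1 0 -1/2

obs A: pose=(7,-6,E) → sL=40/41, sR=200/409, mL=-16380/16769, mR=-100/409
obs B: pose=(-5,-8,W) → sL=40/121, sR=200/377, mL=-31740/45617, mR=-100/377
sensor matrix S = [[40/41, 200/409], [40/121, 200/377]]; det S = 272256000/764951473
solve [mL_A; mL_B] = S·[w00; w01] and [mR_A; mR_B] = S·[w10; w11]:
  w00 = -1/2, w01 = -1, w10 = 0, w11 = -1/2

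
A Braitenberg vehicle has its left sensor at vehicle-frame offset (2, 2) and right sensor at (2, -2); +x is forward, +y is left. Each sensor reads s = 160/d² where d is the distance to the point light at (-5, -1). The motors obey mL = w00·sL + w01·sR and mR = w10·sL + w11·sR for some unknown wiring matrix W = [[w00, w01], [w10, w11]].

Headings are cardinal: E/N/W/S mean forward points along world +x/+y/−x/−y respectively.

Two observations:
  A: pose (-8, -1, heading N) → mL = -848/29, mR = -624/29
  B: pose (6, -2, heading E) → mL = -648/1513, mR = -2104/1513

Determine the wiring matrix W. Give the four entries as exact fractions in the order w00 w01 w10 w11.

obs A: pose=(-8,-1,N) → sL=160/29, sR=32, mL=-848/29, mR=-624/29
obs B: pose=(6,-2,E) → sL=16/17, sR=80/89, mL=-648/1513, mR=-2104/1513
sensor matrix S = [[160/29, 32], [16/17, 80/89]]; det S = -1103872/43877
solve [mL_A; mL_B] = S·[w00; w01] and [mR_A; mR_B] = S·[w10; w11]:
  w00 = 1/2, w01 = -1, w10 = -1, w11 = -1/2

1/2 -1 -1 -1/2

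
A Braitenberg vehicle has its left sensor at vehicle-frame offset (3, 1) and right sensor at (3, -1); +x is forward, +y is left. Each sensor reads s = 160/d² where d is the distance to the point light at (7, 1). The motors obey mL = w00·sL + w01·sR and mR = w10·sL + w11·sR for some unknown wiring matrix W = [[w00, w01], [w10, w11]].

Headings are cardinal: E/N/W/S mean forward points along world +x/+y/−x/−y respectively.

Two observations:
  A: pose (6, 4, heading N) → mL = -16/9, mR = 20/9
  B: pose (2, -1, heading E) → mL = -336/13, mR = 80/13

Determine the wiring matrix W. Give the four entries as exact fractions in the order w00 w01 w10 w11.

-1 1/2 0 1/2

obs A: pose=(6,4,N) → sL=4, sR=40/9, mL=-16/9, mR=20/9
obs B: pose=(2,-1,E) → sL=32, sR=160/13, mL=-336/13, mR=80/13
sensor matrix S = [[4, 40/9], [32, 160/13]]; det S = -10880/117
solve [mL_A; mL_B] = S·[w00; w01] and [mR_A; mR_B] = S·[w10; w11]:
  w00 = -1, w01 = 1/2, w10 = 0, w11 = 1/2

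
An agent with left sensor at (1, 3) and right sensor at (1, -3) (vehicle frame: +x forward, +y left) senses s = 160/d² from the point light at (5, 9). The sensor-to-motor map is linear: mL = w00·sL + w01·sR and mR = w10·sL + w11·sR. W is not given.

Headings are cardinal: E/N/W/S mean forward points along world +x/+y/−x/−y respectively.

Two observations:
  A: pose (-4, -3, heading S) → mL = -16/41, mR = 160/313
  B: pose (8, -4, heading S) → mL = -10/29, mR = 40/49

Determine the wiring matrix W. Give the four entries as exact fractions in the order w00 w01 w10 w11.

obs A: pose=(-4,-3,S) → sL=32/41, sR=160/313, mL=-16/41, mR=160/313
obs B: pose=(8,-4,S) → sL=20/29, sR=40/49, mL=-10/29, mR=40/49
sensor matrix S = [[32/41, 160/313], [20/29, 40/49]]; det S = 5189760/18235693
solve [mL_A; mL_B] = S·[w00; w01] and [mR_A; mR_B] = S·[w10; w11]:
  w00 = -1/2, w01 = 0, w10 = 0, w11 = 1

-1/2 0 0 1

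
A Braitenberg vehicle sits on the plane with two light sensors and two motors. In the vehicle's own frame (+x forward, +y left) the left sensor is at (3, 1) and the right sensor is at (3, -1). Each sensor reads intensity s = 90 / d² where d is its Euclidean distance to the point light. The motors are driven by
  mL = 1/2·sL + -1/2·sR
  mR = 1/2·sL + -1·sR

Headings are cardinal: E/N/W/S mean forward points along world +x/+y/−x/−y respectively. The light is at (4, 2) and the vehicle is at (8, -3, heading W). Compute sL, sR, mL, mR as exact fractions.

90/37 90/17 -900/629 -2565/629

left sensor world pos  = (5, -4); dL² = 37
right sensor world pos = (5, -2); dR² = 17
sL = 90/37 = 90/37
sR = 90/17 = 90/17
mL = 1/2·sL + -1/2·sR = -900/629
mR = 1/2·sL + -1·sR = -2565/629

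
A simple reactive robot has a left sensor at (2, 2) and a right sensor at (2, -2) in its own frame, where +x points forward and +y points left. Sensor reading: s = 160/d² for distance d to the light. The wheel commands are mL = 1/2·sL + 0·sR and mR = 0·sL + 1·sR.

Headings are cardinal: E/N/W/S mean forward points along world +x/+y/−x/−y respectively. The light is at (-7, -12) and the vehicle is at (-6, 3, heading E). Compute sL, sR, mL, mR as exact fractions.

left sensor world pos  = (-4, 5); dL² = 298
right sensor world pos = (-4, 1); dR² = 178
sL = 160/298 = 80/149
sR = 160/178 = 80/89
mL = 1/2·sL + 0·sR = 40/149
mR = 0·sL + 1·sR = 80/89

80/149 80/89 40/149 80/89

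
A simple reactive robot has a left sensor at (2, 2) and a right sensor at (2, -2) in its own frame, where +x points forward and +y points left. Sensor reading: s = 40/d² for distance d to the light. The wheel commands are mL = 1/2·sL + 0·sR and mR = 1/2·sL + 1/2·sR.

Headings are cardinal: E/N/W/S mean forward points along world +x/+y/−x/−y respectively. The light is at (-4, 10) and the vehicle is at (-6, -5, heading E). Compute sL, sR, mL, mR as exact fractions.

40/169 40/289 20/169 9160/48841

left sensor world pos  = (-4, -3); dL² = 169
right sensor world pos = (-4, -7); dR² = 289
sL = 40/169 = 40/169
sR = 40/289 = 40/289
mL = 1/2·sL + 0·sR = 20/169
mR = 1/2·sL + 1/2·sR = 9160/48841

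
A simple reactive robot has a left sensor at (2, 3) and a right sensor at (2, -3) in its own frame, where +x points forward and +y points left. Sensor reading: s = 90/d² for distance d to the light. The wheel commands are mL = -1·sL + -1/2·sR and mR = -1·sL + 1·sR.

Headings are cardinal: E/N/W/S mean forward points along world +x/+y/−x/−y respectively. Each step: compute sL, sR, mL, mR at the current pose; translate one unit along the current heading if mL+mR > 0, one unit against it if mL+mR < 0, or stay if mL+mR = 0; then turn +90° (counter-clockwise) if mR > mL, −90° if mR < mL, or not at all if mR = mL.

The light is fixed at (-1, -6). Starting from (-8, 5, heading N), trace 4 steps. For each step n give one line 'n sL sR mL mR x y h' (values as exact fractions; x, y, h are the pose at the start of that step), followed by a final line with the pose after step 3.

n=0: pose=(-8,5,N); sL=90/269, sR=18/37; mL=-5751/9953, mR=1512/9953; mL+mR=-4239/9953 → advance -1; mR−mL=27/37 → turn +1·90°
n=1: pose=(-8,4,W); sL=9/13, sR=9/25; mL=-567/650, mR=-108/325; mL+mR=-783/650 → advance -1; mR−mL=27/50 → turn +1·90°
n=2: pose=(-7,4,S); sL=90/73, sR=18/29; mL=-3267/2117, mR=-1296/2117; mL+mR=-4563/2117 → advance -1; mR−mL=27/29 → turn +1·90°
n=3: pose=(-7,5,E); sL=45/106, sR=9/8; mL=-837/848, mR=297/424; mL+mR=-243/848 → advance -1; mR−mL=27/16 → turn +1·90°

0 90/269 18/37 -5751/9953 1512/9953 -8 5 N
1 9/13 9/25 -567/650 -108/325 -8 4 W
2 90/73 18/29 -3267/2117 -1296/2117 -7 4 S
3 45/106 9/8 -837/848 297/424 -7 5 E
final -8 5 N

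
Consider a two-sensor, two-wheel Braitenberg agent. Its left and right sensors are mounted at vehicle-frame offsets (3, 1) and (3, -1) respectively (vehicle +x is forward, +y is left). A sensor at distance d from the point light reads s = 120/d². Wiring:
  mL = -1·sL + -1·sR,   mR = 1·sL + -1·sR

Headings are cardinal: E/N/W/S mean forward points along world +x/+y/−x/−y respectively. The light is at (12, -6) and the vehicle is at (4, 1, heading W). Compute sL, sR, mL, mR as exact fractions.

120/157 24/37 -8208/5809 672/5809

left sensor world pos  = (1, 0); dL² = 157
right sensor world pos = (1, 2); dR² = 185
sL = 120/157 = 120/157
sR = 120/185 = 24/37
mL = -1·sL + -1·sR = -8208/5809
mR = 1·sL + -1·sR = 672/5809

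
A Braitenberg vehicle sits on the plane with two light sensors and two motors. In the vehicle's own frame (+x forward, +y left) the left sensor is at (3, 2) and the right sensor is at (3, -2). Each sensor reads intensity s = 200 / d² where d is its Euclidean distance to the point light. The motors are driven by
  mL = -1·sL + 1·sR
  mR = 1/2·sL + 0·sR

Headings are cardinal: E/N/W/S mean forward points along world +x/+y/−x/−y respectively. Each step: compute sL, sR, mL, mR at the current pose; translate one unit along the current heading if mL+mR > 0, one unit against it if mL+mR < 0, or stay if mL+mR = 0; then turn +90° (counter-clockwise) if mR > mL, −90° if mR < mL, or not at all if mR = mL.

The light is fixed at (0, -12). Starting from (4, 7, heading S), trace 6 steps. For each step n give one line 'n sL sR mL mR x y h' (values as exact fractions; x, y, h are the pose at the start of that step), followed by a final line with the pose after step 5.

0 50/73 10/13 80/949 25/73 4 7 S
1 200/449 40/61 5760/27389 100/449 4 6 E
2 4/9 20/49 -16/441 2/9 5 6 N
3 200/293 40/89 -6080/26077 100/293 5 7 W
4 50/73 10/13 80/949 25/73 4 7 S
5 200/449 40/61 5760/27389 100/449 4 6 E
final 5 6 N

n=0: pose=(4,7,S); sL=50/73, sR=10/13; mL=80/949, mR=25/73; mL+mR=405/949 → advance +1; mR−mL=245/949 → turn +1·90°
n=1: pose=(4,6,E); sL=200/449, sR=40/61; mL=5760/27389, mR=100/449; mL+mR=11860/27389 → advance +1; mR−mL=340/27389 → turn +1·90°
n=2: pose=(5,6,N); sL=4/9, sR=20/49; mL=-16/441, mR=2/9; mL+mR=82/441 → advance +1; mR−mL=38/147 → turn +1·90°
n=3: pose=(5,7,W); sL=200/293, sR=40/89; mL=-6080/26077, mR=100/293; mL+mR=2820/26077 → advance +1; mR−mL=14980/26077 → turn +1·90°
n=4: pose=(4,7,S); sL=50/73, sR=10/13; mL=80/949, mR=25/73; mL+mR=405/949 → advance +1; mR−mL=245/949 → turn +1·90°
n=5: pose=(4,6,E); sL=200/449, sR=40/61; mL=5760/27389, mR=100/449; mL+mR=11860/27389 → advance +1; mR−mL=340/27389 → turn +1·90°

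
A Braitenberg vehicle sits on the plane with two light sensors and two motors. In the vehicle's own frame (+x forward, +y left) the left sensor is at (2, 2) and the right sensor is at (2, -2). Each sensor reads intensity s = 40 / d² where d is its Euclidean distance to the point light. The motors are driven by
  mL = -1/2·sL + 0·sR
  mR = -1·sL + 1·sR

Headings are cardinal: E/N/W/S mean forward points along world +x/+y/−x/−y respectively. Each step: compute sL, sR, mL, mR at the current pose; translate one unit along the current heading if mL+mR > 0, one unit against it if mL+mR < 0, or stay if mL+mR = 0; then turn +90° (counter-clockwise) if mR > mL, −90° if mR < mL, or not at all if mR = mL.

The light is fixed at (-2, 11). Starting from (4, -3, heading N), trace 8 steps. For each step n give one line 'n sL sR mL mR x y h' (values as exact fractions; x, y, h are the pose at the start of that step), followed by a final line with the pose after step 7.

n=0: pose=(4,-3,N); sL=1/4, sR=5/26; mL=-1/8, mR=-3/52; mL+mR=-19/104 → advance -1; mR−mL=7/104 → turn +1·90°
n=1: pose=(4,-4,W); sL=8/61, sR=8/37; mL=-4/61, mR=192/2257; mL+mR=44/2257 → advance +1; mR−mL=340/2257 → turn +1·90°
n=2: pose=(3,-4,S); sL=20/169, sR=20/149; mL=-10/169, mR=400/25181; mL+mR=-1090/25181 → advance -1; mR−mL=1890/25181 → turn +1·90°
n=3: pose=(3,-3,E); sL=40/193, sR=8/61; mL=-20/193, mR=-896/11773; mL+mR=-2116/11773 → advance -1; mR−mL=324/11773 → turn +1·90°
n=4: pose=(2,-3,N); sL=10/37, sR=2/9; mL=-5/37, mR=-16/333; mL+mR=-61/333 → advance -1; mR−mL=29/333 → turn +1·90°
n=5: pose=(2,-4,W); sL=40/293, sR=40/173; mL=-20/293, mR=4800/50689; mL+mR=1340/50689 → advance +1; mR−mL=8260/50689 → turn +1·90°
n=6: pose=(1,-4,S); sL=20/157, sR=4/29; mL=-10/157, mR=48/4553; mL+mR=-242/4553 → advance -1; mR−mL=338/4553 → turn +1·90°
n=7: pose=(1,-3,E); sL=40/169, sR=40/281; mL=-20/169, mR=-4480/47489; mL+mR=-10100/47489 → advance -1; mR−mL=1140/47489 → turn +1·90°

0 1/4 5/26 -1/8 -3/52 4 -3 N
1 8/61 8/37 -4/61 192/2257 4 -4 W
2 20/169 20/149 -10/169 400/25181 3 -4 S
3 40/193 8/61 -20/193 -896/11773 3 -3 E
4 10/37 2/9 -5/37 -16/333 2 -3 N
5 40/293 40/173 -20/293 4800/50689 2 -4 W
6 20/157 4/29 -10/157 48/4553 1 -4 S
7 40/169 40/281 -20/169 -4480/47489 1 -3 E
final 0 -3 N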